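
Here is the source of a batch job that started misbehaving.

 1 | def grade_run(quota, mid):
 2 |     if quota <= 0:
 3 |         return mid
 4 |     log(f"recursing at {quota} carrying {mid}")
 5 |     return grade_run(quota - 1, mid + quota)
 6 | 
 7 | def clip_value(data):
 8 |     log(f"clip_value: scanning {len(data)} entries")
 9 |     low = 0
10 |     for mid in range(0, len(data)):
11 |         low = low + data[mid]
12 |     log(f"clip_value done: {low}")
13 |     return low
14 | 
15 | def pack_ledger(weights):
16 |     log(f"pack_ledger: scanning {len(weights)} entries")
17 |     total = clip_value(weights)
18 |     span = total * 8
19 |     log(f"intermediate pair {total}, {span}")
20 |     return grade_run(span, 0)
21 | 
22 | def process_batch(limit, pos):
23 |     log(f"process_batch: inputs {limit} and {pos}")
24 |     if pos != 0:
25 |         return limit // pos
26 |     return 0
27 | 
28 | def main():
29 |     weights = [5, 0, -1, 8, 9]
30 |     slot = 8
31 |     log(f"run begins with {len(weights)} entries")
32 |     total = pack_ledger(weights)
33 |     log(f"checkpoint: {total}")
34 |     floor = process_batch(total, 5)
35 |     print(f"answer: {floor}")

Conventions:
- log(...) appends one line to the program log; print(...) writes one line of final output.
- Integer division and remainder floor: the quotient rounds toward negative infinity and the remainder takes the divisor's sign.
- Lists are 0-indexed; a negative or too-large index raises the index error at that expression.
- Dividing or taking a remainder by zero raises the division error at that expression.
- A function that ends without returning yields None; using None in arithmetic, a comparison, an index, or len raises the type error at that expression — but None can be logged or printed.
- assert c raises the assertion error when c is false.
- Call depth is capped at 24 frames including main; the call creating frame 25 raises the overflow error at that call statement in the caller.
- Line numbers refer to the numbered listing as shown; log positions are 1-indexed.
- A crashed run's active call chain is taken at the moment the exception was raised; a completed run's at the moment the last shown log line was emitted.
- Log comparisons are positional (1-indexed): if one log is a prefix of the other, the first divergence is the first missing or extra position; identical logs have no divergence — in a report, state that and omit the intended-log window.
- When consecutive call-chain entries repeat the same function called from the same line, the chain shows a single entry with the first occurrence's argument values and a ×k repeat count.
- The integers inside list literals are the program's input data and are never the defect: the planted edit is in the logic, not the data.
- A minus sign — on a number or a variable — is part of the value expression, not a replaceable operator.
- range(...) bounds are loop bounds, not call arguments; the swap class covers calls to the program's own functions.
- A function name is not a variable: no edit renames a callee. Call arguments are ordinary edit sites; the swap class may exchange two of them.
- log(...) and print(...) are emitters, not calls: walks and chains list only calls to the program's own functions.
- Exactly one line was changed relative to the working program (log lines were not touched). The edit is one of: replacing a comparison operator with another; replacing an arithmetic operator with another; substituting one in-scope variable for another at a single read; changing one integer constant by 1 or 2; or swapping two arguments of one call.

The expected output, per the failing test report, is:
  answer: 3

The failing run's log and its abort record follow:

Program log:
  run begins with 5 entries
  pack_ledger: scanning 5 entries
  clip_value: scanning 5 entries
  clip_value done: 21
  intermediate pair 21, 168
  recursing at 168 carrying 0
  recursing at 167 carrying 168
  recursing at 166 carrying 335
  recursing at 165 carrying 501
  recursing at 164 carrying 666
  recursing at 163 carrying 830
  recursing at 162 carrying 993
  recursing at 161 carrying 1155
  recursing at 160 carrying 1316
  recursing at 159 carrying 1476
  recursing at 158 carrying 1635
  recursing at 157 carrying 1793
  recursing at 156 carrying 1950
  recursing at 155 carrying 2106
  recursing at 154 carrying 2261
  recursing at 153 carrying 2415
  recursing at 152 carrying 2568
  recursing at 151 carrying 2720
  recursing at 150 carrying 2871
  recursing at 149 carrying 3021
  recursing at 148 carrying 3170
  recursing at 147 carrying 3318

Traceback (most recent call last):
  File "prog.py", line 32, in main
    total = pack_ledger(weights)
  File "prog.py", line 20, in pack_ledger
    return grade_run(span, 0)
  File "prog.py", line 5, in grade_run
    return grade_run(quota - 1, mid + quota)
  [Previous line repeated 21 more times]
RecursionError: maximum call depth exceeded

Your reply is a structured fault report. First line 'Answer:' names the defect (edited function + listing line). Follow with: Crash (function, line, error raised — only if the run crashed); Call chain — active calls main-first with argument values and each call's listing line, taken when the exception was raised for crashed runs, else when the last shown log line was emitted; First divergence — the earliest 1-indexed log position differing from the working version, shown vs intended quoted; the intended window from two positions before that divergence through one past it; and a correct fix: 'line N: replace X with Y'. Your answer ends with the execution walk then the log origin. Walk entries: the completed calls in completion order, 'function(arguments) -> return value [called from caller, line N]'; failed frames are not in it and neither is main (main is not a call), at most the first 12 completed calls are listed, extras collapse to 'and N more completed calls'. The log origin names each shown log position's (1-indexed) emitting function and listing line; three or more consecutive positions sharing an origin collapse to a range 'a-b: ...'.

Answer: the defect is in pack_ledger at line 18.
Key fact: The log first diverges at position 5: the faulty run prints 'intermediate pair 21, 168' where the working version prints 'intermediate pair 21, 5'.
Crash: grade_run, line 5, RecursionError.
Call chain: main -> pack_ledger([5, 0, -1, 8, 9]) (called at line 32) -> grade_run(168, 0) (called at line 20) -> grade_run(167, 168) (called at line 5) ×21.
First divergence: position 5 — the shown line 'intermediate pair 21, 168' should read 'intermediate pair 21, 5'.
Intended log window:
  3: clip_value: scanning 5 entries
  4: clip_value done: 21
  5: intermediate pair 21, 5
  6: recursing at 5 carrying 0
Execution walk:
  clip_value([5, 0, -1, 8, 9]) -> 21  [called from pack_ledger, line 17]
Log origin:
  1 — main, line 31
  2 — pack_ledger, line 16
  3 — clip_value, line 8
  4 — clip_value, line 12
  5 — pack_ledger, line 19
  6-27 — grade_run, line 4
A correct fix: line 18: replace `*` with `%`.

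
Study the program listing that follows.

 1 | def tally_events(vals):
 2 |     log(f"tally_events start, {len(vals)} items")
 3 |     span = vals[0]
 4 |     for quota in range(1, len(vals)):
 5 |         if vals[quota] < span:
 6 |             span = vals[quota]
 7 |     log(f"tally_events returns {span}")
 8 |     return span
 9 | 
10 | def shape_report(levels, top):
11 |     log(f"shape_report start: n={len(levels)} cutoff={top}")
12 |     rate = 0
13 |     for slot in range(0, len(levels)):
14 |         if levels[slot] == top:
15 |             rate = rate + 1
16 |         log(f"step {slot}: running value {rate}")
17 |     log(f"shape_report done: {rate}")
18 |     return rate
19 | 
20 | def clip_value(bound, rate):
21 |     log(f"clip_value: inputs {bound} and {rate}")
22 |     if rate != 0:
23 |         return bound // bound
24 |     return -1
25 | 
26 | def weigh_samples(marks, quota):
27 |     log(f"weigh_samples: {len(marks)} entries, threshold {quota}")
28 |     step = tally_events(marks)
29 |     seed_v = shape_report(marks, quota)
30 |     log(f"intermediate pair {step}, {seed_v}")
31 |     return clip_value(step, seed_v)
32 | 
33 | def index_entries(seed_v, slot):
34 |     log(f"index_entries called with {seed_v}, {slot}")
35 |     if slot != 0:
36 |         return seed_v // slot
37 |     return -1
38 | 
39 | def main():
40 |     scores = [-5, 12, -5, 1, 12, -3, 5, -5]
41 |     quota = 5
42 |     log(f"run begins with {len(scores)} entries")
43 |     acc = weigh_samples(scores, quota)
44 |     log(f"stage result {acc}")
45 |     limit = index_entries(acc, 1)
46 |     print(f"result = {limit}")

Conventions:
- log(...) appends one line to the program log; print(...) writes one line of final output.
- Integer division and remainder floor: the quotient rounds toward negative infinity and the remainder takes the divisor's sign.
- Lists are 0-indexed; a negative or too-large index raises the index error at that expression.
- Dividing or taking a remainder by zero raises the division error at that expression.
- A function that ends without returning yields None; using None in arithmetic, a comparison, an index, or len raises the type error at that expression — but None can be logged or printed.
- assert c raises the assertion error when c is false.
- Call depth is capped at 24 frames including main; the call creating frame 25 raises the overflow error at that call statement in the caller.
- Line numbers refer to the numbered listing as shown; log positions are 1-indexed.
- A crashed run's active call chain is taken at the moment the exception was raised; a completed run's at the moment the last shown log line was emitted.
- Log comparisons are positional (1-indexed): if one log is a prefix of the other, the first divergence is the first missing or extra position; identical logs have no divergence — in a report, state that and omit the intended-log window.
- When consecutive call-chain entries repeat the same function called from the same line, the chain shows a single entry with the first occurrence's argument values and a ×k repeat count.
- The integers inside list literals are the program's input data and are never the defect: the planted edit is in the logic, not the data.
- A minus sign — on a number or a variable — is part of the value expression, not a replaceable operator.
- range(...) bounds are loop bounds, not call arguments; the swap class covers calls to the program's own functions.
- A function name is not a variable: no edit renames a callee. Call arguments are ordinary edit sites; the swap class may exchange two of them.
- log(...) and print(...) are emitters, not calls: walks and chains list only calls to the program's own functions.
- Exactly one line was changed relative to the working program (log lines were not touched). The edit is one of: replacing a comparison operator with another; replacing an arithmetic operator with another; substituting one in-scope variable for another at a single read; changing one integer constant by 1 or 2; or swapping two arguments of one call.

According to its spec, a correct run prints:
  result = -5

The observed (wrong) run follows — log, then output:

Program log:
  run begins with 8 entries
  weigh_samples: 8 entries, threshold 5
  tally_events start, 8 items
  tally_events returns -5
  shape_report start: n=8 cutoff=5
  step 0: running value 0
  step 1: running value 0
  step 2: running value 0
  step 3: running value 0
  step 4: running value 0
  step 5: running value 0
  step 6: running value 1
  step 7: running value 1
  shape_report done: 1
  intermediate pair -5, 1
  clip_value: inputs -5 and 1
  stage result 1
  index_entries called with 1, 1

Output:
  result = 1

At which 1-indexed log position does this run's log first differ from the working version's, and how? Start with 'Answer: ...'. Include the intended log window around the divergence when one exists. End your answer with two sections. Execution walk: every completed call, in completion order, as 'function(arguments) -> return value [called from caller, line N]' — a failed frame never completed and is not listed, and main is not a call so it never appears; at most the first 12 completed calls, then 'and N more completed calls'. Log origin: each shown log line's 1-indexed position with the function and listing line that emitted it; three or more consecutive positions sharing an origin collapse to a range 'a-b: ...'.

Answer: position 17 — shown 'stage result 1', intended 'stage result -5'.
Intended log window:
  15: intermediate pair -5, 1
  16: clip_value: inputs -5 and 1
  17: stage result -5
  18: index_entries called with -5, 1
Execution walk:
  tally_events([-5, 12, -5, 1, 12, -3, 5, -5]) -> -5  [called from weigh_samples, line 28]
  shape_report([-5, 12, -5, 1, 12, -3, 5, -5], 5) -> 1  [called from weigh_samples, line 29]
  clip_value(-5, 1) -> 1  [called from weigh_samples, line 31]
  weigh_samples([-5, 12, -5, 1, 12, -3, 5, -5], 5) -> 1  [called from main, line 43]
  index_entries(1, 1) -> 1  [called from main, line 45]
Log origins:
  1: from main, line 42
  2: from weigh_samples, line 27
  3: from tally_events, line 2
  4: from tally_events, line 7
  5: from shape_report, line 11
  6-13: from shape_report, line 16
  14: from shape_report, line 17
  15: from weigh_samples, line 30
  16: from clip_value, line 21
  17: from main, line 44
  18: from index_entries, line 34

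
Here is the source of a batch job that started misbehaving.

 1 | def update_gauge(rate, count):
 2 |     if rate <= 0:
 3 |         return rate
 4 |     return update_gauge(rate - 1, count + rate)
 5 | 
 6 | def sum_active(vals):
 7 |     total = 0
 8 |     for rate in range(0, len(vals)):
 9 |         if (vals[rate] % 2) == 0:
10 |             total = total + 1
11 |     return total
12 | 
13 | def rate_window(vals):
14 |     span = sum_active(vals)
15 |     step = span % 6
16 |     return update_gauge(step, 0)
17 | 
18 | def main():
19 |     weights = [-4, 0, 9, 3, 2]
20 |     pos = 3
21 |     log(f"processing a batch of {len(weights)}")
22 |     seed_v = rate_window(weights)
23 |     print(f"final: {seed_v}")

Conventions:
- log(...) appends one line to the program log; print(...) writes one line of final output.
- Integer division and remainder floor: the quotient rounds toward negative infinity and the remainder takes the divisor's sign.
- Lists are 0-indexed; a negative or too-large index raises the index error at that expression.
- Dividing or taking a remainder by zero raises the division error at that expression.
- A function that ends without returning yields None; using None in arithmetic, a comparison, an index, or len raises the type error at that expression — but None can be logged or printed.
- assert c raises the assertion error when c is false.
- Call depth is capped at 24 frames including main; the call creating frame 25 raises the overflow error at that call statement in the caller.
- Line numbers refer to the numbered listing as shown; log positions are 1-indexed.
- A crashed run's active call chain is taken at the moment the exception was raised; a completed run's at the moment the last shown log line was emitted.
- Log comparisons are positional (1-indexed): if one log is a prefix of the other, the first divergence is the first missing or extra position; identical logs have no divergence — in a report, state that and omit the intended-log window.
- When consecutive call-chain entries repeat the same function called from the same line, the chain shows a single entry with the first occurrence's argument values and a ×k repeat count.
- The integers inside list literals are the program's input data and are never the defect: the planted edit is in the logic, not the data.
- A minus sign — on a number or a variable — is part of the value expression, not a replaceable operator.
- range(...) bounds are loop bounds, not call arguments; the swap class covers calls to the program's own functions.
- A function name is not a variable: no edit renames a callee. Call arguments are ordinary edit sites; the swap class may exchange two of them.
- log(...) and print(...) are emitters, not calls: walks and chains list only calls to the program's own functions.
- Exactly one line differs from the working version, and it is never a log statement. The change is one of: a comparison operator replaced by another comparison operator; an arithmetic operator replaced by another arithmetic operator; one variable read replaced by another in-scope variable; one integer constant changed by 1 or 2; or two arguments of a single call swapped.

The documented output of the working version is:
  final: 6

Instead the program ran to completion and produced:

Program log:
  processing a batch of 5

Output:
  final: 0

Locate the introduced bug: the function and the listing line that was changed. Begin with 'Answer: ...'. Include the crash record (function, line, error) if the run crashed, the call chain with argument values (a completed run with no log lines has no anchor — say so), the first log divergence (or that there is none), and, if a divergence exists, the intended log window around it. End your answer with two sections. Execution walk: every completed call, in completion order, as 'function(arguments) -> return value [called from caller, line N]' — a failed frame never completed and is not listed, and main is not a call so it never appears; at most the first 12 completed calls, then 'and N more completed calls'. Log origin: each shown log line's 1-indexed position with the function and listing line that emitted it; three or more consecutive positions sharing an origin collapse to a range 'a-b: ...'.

Answer: the defect is in update_gauge at line 3.
Key fact: Nothing in the log betrays the bug — only the output does.
Call chain: main.
First divergence: none; the two logs match at every position.
Execution walk:
  sum_active([-4, 0, 9, 3, 2]) -> 3  [called from rate_window, line 14]
  update_gauge(0, 6) -> 0  [called from update_gauge, line 4]
  update_gauge(1, 5) -> 0  [called from update_gauge, line 4]
  update_gauge(2, 3) -> 0  [called from update_gauge, line 4]
  update_gauge(3, 0) -> 0  [called from rate_window, line 16]
  rate_window([-4, 0, 9, 3, 2]) -> 0  [called from main, line 22]
Log origin:
  1: emitted by main (line 21)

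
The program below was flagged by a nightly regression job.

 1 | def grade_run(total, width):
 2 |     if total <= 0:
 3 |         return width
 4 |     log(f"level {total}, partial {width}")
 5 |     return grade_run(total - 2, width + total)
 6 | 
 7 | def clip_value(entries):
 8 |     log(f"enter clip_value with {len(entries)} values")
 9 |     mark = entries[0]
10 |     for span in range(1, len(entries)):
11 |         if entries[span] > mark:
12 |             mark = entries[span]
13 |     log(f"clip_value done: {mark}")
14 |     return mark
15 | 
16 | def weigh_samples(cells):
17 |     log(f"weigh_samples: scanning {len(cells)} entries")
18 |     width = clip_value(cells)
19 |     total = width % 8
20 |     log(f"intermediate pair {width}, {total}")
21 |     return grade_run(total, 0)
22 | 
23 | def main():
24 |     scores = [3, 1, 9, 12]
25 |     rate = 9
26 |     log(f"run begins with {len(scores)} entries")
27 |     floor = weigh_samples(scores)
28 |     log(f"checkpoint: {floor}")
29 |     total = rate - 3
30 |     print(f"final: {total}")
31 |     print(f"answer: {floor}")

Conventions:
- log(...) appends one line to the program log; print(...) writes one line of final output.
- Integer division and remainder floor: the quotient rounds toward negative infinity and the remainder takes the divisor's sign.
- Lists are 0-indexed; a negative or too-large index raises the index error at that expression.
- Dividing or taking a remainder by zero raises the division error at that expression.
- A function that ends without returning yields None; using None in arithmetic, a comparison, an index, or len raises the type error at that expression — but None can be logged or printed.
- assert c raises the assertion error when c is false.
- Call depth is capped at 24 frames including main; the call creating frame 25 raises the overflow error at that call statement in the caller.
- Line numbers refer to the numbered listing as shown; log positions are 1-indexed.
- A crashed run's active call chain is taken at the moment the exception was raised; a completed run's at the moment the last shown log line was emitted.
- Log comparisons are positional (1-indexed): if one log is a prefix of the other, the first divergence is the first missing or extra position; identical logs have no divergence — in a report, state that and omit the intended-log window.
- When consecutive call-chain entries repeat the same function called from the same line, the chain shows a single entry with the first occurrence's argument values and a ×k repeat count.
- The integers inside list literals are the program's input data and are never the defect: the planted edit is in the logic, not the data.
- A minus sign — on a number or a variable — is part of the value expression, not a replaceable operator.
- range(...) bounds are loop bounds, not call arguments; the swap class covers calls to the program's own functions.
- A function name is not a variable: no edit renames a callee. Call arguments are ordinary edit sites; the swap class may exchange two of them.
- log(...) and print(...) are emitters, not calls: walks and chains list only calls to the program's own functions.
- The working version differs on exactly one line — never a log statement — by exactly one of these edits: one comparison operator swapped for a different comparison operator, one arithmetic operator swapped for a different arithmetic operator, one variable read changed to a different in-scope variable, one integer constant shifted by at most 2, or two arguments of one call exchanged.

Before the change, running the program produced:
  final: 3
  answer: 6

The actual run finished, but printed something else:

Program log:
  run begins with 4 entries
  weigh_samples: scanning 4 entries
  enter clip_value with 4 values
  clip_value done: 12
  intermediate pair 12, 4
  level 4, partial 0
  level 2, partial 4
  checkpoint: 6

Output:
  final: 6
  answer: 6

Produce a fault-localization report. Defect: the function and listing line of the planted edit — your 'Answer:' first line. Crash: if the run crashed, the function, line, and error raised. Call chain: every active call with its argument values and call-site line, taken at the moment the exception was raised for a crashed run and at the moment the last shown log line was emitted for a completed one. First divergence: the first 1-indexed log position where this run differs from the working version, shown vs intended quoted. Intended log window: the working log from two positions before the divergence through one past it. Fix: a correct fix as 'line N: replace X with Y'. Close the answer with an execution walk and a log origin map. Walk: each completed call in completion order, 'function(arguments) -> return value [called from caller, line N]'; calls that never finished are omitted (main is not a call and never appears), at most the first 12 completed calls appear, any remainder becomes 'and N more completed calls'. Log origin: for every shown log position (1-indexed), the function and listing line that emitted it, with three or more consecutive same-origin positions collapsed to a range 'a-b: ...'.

Answer: the defect is in main at line 29.
Core observation: No log line changed; the fault shows up purely in the output.
Call chain: main.
First divergence: none — the logs agree in full.
Execution walk:
  clip_value([3, 1, 9, 12]) -> 12  [called from weigh_samples, line 18]
  grade_run(0, 6) -> 6  [called from grade_run, line 5]
  grade_run(2, 4) -> 6  [called from grade_run, line 5]
  grade_run(4, 0) -> 6  [called from weigh_samples, line 21]
  weigh_samples([3, 1, 9, 12]) -> 6  [called from main, line 27]
Origin of each log line:
  1: logged in main at line 26
  2: logged in weigh_samples at line 17
  3: logged in clip_value at line 8
  4: logged in clip_value at line 13
  5: logged in weigh_samples at line 20
  6: logged in grade_run at line 4
  7: logged in grade_run at line 4
  8: logged in main at line 28
A correct fix: line 29: replace `rate` with `floor`.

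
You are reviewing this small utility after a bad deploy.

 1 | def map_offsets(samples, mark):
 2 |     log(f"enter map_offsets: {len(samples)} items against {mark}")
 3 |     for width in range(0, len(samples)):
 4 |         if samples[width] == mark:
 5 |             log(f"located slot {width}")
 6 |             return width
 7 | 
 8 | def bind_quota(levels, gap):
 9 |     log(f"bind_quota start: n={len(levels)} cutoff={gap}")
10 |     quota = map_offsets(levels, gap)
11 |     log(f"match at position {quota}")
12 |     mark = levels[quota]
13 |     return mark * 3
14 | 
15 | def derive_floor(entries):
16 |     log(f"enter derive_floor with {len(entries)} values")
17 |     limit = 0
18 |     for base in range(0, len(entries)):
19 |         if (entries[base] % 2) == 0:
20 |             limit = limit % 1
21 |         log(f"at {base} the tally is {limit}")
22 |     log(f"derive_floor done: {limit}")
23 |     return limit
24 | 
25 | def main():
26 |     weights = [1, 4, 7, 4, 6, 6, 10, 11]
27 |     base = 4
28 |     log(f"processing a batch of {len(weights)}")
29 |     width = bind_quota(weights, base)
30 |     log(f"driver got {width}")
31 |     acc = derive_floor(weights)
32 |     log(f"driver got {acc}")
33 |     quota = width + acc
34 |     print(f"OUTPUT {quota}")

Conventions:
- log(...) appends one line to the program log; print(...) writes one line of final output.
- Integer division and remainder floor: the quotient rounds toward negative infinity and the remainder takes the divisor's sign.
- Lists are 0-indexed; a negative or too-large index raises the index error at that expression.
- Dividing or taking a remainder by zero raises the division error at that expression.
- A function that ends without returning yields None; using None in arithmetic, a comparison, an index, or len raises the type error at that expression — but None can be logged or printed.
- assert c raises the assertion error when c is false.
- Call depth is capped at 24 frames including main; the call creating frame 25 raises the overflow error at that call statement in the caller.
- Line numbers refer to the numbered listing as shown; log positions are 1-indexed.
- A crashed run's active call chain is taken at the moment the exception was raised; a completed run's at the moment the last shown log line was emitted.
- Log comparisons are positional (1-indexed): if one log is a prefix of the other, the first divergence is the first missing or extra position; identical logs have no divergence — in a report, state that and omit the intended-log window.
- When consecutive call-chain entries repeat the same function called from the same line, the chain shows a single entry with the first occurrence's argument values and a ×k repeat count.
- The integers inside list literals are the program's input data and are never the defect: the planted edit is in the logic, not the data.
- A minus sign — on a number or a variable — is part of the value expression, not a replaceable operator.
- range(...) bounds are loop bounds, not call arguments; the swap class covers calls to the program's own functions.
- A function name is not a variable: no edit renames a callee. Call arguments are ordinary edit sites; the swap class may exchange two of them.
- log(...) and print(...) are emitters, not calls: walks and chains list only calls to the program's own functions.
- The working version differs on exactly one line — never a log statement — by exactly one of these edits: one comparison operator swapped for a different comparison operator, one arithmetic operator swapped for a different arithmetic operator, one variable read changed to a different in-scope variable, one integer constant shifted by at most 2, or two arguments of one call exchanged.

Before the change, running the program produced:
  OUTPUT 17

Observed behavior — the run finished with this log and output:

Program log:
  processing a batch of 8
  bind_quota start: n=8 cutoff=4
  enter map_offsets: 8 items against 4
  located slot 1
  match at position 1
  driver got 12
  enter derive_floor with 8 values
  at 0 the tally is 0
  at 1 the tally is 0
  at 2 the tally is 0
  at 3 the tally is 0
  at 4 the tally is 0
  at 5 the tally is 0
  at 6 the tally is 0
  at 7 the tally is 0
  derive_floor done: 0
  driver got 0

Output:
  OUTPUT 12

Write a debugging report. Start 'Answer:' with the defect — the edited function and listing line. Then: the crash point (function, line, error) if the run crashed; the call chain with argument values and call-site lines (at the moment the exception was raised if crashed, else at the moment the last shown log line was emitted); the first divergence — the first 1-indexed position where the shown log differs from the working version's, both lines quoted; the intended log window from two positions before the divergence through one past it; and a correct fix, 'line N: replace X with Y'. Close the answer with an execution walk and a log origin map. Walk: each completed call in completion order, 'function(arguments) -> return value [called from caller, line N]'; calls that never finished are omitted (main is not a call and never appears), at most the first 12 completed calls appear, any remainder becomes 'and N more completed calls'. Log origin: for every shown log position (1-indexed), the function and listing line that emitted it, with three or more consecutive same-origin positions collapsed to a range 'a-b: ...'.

Answer: the defect is in derive_floor at line 20.
Core observation: At log position 9 the runs split — shown 'at 1 the tally is 0', but the working version logs 'at 1 the tally is 1'.
Call chain: main.
First divergence: position 9 — shown 'at 1 the tally is 0', intended 'at 1 the tally is 1'.
Intended log window:
  7: enter derive_floor with 8 values
  8: at 0 the tally is 0
  9: at 1 the tally is 1
  10: at 2 the tally is 1
Execution walk:
  map_offsets([1, 4, 7, 4, 6, 6, 10, 11], 4) -> 1  [called from bind_quota, line 10]
  bind_quota([1, 4, 7, 4, 6, 6, 10, 11], 4) -> 12  [called from main, line 29]
  derive_floor([1, 4, 7, 4, 6, 6, 10, 11]) -> 0  [called from main, line 31]
Log origin:
  1: from main, line 28
  2: from bind_quota, line 9
  3: from map_offsets, line 2
  4: from map_offsets, line 5
  5: from bind_quota, line 11
  6: from main, line 30
  7: from derive_floor, line 16
  8-15: from derive_floor, line 21
  16: from derive_floor, line 22
  17: from main, line 32
A correct fix: line 20: replace `%` with `+`.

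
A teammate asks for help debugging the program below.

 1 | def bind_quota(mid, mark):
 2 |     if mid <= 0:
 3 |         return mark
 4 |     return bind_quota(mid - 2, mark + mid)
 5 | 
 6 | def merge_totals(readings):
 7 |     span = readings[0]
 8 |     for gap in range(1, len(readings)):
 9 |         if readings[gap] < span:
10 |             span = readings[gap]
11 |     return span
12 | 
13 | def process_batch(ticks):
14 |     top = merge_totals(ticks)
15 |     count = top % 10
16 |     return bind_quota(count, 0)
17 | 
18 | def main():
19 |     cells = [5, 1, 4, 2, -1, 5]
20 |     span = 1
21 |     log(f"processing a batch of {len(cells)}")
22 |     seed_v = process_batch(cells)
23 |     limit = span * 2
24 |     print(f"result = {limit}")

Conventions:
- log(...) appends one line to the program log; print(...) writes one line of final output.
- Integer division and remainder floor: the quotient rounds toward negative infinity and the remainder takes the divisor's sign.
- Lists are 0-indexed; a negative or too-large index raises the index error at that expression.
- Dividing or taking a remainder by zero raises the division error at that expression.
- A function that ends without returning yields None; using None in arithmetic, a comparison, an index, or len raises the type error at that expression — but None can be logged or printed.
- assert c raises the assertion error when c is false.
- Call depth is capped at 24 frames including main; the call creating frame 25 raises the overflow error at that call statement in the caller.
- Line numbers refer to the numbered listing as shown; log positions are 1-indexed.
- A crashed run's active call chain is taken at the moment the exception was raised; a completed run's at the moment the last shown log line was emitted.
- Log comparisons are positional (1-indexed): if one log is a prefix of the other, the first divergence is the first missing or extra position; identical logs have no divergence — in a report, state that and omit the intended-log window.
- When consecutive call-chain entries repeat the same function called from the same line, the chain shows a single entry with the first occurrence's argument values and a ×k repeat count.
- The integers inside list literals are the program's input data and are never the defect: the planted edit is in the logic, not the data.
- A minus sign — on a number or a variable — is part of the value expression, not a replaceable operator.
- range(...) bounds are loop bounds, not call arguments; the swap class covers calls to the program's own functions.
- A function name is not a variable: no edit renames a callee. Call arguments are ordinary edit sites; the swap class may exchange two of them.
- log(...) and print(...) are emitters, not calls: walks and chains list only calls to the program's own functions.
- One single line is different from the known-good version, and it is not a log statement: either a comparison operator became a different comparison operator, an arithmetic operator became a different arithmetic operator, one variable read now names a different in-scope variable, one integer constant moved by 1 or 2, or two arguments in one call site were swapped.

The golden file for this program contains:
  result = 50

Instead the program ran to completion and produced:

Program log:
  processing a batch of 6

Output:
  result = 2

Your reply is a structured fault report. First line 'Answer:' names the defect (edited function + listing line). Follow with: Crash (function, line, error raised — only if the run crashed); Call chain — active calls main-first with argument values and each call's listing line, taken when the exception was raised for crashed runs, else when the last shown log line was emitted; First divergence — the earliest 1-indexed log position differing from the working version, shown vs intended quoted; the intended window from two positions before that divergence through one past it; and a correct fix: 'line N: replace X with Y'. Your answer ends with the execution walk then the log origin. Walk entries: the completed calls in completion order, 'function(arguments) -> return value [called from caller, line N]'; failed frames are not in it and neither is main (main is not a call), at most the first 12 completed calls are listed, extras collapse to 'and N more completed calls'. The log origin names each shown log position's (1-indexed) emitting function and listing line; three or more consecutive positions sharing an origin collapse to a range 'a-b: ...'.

Answer: the defect is in main at line 23.
Core observation: The two runs log identically and part ways only at the printed values.
Call chain: main.
First divergence: none — the logs agree in full.
Execution walk:
  merge_totals([5, 1, 4, 2, -1, 5]) -> -1  [called from process_batch, line 14]
  bind_quota(-1, 25) -> 25  [called from bind_quota, line 4]
  bind_quota(1, 24) -> 25  [called from bind_quota, line 4]
  bind_quota(3, 21) -> 25  [called from bind_quota, line 4]
  bind_quota(5, 16) -> 25  [called from bind_quota, line 4]
  bind_quota(7, 9) -> 25  [called from bind_quota, line 4]
  bind_quota(9, 0) -> 25  [called from process_batch, line 16]
  process_batch([5, 1, 4, 2, -1, 5]) -> 25  [called from main, line 22]
Origin of each log line:
  1 — main, line 21
A correct fix: line 23: replace `span` with `seed_v`.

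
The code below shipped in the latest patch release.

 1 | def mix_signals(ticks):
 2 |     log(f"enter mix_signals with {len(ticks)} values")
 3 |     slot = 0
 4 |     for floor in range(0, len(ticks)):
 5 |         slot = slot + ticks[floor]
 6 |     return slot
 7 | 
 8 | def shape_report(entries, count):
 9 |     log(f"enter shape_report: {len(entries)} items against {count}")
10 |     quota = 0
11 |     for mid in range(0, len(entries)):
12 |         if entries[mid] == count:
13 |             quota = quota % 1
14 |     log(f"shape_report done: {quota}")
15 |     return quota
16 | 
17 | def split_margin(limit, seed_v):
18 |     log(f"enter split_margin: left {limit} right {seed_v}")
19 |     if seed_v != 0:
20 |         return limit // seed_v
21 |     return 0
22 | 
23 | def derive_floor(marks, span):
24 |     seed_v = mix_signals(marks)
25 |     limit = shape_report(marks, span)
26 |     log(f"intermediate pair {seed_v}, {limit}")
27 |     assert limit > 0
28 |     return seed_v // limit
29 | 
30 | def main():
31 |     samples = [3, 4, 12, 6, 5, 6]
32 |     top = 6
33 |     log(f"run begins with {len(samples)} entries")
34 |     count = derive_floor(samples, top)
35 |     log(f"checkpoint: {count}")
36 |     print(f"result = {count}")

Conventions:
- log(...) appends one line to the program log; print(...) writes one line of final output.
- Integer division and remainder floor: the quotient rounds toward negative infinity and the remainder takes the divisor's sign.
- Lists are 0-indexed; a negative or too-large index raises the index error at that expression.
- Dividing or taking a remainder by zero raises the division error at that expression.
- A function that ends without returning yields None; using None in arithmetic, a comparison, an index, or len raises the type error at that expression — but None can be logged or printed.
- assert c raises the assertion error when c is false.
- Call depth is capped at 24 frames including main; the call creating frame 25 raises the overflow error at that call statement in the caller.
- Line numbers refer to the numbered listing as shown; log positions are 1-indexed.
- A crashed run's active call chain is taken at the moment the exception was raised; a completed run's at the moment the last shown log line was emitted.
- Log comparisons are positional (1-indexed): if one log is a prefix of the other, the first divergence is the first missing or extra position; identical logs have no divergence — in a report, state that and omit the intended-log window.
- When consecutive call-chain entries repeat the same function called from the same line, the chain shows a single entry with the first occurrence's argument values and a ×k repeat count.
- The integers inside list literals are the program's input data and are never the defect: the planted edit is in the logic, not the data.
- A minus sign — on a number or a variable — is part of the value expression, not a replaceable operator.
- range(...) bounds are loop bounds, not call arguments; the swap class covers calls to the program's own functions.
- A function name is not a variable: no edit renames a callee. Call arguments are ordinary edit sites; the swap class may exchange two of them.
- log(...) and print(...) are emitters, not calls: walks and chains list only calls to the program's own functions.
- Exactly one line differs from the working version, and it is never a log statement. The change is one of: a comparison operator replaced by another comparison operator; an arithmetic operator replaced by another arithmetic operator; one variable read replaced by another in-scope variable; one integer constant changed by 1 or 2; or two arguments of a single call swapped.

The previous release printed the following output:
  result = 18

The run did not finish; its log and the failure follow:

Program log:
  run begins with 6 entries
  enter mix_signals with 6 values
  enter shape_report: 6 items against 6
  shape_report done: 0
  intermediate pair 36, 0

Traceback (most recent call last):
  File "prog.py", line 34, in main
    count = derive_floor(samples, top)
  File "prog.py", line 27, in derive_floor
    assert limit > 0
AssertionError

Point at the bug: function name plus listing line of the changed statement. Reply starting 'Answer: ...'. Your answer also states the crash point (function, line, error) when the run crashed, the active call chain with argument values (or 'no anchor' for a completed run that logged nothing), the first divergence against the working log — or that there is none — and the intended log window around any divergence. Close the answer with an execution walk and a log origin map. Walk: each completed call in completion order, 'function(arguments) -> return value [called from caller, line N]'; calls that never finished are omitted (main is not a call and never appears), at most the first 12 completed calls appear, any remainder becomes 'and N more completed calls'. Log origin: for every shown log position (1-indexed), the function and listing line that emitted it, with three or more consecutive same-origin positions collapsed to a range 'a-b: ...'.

Answer: the defect is in shape_report at line 13.
The tell: Log line 4 is where behavior first shows: 'shape_report done: 0' appears instead of 'shape_report done: 2'.
Crash: derive_floor, line 27, AssertionError.
Call chain: main -> derive_floor([3, 4, 12, 6, 5, 6], 6) (called at line 34).
First divergence: position 4; shown 'shape_report done: 0' vs intended 'shape_report done: 2'.
Intended log window:
  2: enter mix_signals with 6 values
  3: enter shape_report: 6 items against 6
  4: shape_report done: 2
  5: intermediate pair 36, 2
Execution walk:
  mix_signals([3, 4, 12, 6, 5, 6]) -> 36  [called from derive_floor, line 24]
  shape_report([3, 4, 12, 6, 5, 6], 6) -> 0  [called from derive_floor, line 25]
Log origins:
  1: emitted by main (line 33)
  2: emitted by mix_signals (line 2)
  3: emitted by shape_report (line 9)
  4: emitted by shape_report (line 14)
  5: emitted by derive_floor (line 26)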